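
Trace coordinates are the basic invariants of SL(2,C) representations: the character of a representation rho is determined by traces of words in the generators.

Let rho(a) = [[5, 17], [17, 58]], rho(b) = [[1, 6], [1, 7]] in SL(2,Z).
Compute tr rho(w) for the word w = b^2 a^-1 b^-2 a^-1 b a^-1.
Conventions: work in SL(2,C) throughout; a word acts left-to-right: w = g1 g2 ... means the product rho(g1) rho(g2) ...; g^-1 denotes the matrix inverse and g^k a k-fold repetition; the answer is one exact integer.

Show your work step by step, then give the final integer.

rho(b) = [[1, 6], [1, 7]]
... * rho(b) = [[1, 6], [1, 7]]  ->  [[7, 48], [8, 55]]
... * rho(a^-1) = [[58, -17], [-17, 5]]  ->  [[-410, 121], [-471, 139]]
... * rho(b^-1) = [[7, -6], [-1, 1]]  ->  [[-2991, 2581], [-3436, 2965]]
... * rho(b^-1) = [[7, -6], [-1, 1]]  ->  [[-23518, 20527], [-27017, 23581]]
... * rho(a^-1) = [[58, -17], [-17, 5]]  ->  [[-1713003, 502441], [-1967863, 577194]]
... * rho(b) = [[1, 6], [1, 7]]  ->  [[-1210562, -6760931], [-1390669, -7766820]]
... * rho(a^-1) = [[58, -17], [-17, 5]]  ->  [[44723231, -13225101], [51377138, -15192727]]
tr = 44723231 + -15192727 = 29530504

29530504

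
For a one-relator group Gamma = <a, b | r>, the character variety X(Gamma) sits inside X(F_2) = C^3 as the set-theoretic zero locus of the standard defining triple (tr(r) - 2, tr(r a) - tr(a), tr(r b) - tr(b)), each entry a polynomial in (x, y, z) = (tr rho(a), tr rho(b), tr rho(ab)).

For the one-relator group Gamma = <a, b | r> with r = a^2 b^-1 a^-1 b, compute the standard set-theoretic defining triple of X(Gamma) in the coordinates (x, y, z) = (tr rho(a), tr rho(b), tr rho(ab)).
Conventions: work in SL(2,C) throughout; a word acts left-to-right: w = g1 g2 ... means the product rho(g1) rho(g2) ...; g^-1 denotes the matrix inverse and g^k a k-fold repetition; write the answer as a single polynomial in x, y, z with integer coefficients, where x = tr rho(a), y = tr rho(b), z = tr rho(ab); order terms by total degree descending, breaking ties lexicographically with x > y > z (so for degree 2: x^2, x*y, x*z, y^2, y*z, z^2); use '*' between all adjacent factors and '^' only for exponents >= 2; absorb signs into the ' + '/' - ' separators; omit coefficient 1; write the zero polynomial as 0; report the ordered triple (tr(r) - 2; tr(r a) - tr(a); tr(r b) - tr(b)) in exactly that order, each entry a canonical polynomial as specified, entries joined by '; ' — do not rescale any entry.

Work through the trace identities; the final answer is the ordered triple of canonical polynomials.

-x^2*y*z + x^3 + x*y^2 + x*z^2 - 3*x - 2; -x^3*y*z + x^4 + x^2*y^2 + x^2*z^2 + x*y*z - 4*x^2 - y^2 - z^2 - x + 2; -x^2*y^2*z + x^3*y + x*y^3 + x*y*z^2 - 4*x*y - y + z

apply: tr(a^2) = tr(a)*tr(a) - tr(1) = x^2 - 2
use: tr(b a^2) = tr(a)*tr(b a) - tr(b) = x*z - y
apply: tr(a b a^2) = tr(a)*tr(b a^2) - tr(b a) = x^2*z - x*y - z
tr(b a b a) = tr(a b)*tr(a b) - tr(1) = z^2 - 2
tr(b a b) = tr(b)*tr(a b) - tr(a) = y*z - x
tr(a b a^2 b) = tr(a)*tr(b a b a) - tr(b a b) = x*z^2 - y*z - x
use: tr(b a^2 b^-1 a) = tr(a b a^2)*tr(b) - tr(a b a^2 b) = x^2*y*z - x*y^2 - x*z^2 + x
use: tr(a^2 b^-1 a^-1 b) = tr(b a^2 b^-1)*tr(a) - tr(b a^2 b^-1 a) = -x^2*y*z + x^3 + x*y^2 + x*z^2 - 3*x
apply: tr(b^2 a^2) = tr(b)*tr(a^2 b) - tr(a^2)  (reduce the b square) = x*y*z - x^2 - y^2 + 2
tr(b a^3 b) = tr(a)*tr(b^2 a^2) - tr(b^2 a)  (reduce the a square) = x^2*y*z - x^3 - x*y^2 - y*z + 3*x
tr(b a^3 b a) = tr(a)*tr(a b a b a) - tr(a b a b)  (reduce the a square) = x^2*z^2 - x*y*z - x^2 - z^2 + 2
apply: tr(a^-1 b a^3 b) = tr(b a^3 b)*tr(a) - tr(b a^3 b a)  (eliminate a^-1) = x^3*y*z - x^4 - x^2*y^2 - x^2*z^2 + 4*x^2 + z^2 - 2
apply: tr(a^2 b^-1 a^-1 b a) = tr(a^-1 b a^3)*tr(b) - tr(a^-1 b a^3 b)  (eliminate b^-1) = -x^3*y*z + x^4 + x^2*y^2 + x^2*z^2 + x*y*z - 4*x^2 - y^2 - z^2 + 2
tr(b a b^2 a) = tr(b)*tr(a b a b) - tr(a b a) = y*z^2 - x*z - y
tr(b a b^2) = tr(b)*tr(a b^2) - tr(a b) = y^2*z - x*y - z
apply: tr(a b^2 a^2 b) = tr(a)*tr(b a b^2 a) - tr(b a b^2) = x*y*z^2 - x^2*z - y^2*z + z
use: tr(b^2 a^2 b^-1 a) = tr(a b^2 a^2)*tr(b) - tr(a b^2 a^2 b) = x^2*y^2*z - x^3*y - x*y^3 - x*y*z^2 + x^2*z + 3*x*y - z
use: tr(a^2 b^-1 a^-1 b^2) = tr(b^2 a^2 b^-1)*tr(a) - tr(b^2 a^2 b^-1 a) = -x^2*y^2*z + x^3*y + x*y^3 + x*y*z^2 - 4*x*y + z
assemble the triple (tr(r) - 2; tr(r a) - x; tr(r b) - y)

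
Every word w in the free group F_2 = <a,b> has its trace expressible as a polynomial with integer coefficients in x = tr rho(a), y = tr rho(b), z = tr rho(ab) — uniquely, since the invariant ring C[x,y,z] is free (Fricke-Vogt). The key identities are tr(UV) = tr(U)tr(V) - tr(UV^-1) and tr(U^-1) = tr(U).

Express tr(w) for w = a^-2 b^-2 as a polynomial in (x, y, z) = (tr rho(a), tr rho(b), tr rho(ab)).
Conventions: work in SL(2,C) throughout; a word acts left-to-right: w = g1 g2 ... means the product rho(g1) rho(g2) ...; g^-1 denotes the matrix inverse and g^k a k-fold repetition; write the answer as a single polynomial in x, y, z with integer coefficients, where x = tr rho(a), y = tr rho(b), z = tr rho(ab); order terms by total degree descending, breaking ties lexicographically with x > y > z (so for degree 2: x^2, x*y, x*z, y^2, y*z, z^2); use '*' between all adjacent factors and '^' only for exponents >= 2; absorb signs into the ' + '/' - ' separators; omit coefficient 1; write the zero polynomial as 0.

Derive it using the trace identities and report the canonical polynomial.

x*y*z - x^2 - y^2 + 2

trace(b^-1) = trace(b) = y
trace(b^-2) = trace(b^-1) * trace(b) - trace(1) = y^2 - 2
trace(b^-1 a) = trace(a) * trace(b) - trace(a b) = x*y - z
trace(b^-2 a) = trace(b^-1 a) * trace(b) - trace(b^-1 a b) = x*y^2 - y*z - x
trace(a^-1 b^-2) = trace(b^-2) * trace(a) - trace(b^-2 a) = y*z - x
trace(a^-2 b^-2) = trace(a^-1 b^-2) * trace(a) - trace(a^-1 b^-2 a) = x*y*z - x^2 - y^2 + 2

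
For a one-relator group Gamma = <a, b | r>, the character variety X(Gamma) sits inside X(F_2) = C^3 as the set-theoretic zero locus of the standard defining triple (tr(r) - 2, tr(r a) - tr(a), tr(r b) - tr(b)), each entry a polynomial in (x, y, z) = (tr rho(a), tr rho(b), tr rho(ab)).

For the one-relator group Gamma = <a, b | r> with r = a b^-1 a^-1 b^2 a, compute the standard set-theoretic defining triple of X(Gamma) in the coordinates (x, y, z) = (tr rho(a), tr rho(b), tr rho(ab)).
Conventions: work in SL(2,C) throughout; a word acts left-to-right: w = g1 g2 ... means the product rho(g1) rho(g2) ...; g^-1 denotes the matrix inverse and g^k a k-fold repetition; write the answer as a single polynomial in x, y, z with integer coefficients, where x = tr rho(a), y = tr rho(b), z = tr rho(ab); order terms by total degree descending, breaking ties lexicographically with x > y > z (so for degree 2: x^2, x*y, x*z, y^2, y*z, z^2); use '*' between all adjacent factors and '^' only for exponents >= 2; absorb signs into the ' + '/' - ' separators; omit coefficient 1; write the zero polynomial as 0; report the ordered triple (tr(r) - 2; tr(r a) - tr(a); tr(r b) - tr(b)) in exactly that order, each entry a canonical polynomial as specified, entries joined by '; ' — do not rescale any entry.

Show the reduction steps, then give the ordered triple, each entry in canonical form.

trace(b a^2) = trace(a) trace(b a) - trace(b) = x*z - y
trace(a^3 b) = trace(a) trace(b a^2) - trace(b a) = x^2*z - x*y - z
trace(a^2) = trace(a) trace(a) - trace(1) = x^2 - 2
trace(a^3) = trace(a) trace(a^2) - trace(a) = x^3 - 3*x
trace(a b^2 a^2) = trace(b) trace(a^3 b) - trace(a^3) = x^2*y*z - x^3 - x*y^2 - y*z + 3*x
trace(a b a b) = trace(b a) trace(b a) - trace(1) = z^2 - 2
trace(b a b^2 a) = trace(b) trace(a b a b) - trace(a b a) = y*z^2 - x*z - y
trace(b a b) = trace(b) trace(a b) - trace(a) = y*z - x
trace(b a b^2) = trace(b) trace(b a b) - trace(b a) = y^2*z - x*y - z
trace(a b^2 a^2 b) = trace(a) trace(b a b^2 a) - trace(b a b^2) = x*y*z^2 - x^2*z - y^2*z + z
trace(b^2 a^2 b^-1 a) = trace(a b^2 a^2) trace(b) - trace(a b^2 a^2 b) = x^2*y^2*z - x^3*y - x*y^3 - x*y*z^2 + x^2*z + 3*x*y - z
trace(a b^-1 a^-1 b^2 a) = trace(b^2 a^2 b^-1) trace(a) - trace(b^2 a^2 b^-1 a) = -x^2*y^2*z + x^3*y + x*y^3 + x*y*z^2 - 4*x*y + z
trace(b^2) = trace(b) trace(b) - trace(1) = y^2 - 2
trace(a^2 b^2) = trace(a) trace(b^2 a) - trace(b^2) = x*y*z - x^2 - y^2 + 2
trace(a b^2 a^3) = trace(a) trace(a^2 b^2 a) - trace(a^2 b^2) = x^3*y*z - x^4 - x^2*y^2 - 2*x*y*z + 4*x^2 + y^2 - 2
trace(a b^2 a^3 b) = trace(a) trace(a b a b^2 a) - trace(a b a b^2) = x^2*y*z^2 - x^3*z - x*y^2*z - y*z^2 + 2*x*z + y
trace(b^2 a^3 b^-1 a) = trace(a b^2 a^3) trace(b) - trace(a b^2 a^3 b) = x^3*y^2*z - x^4*y - x^2*y^3 - x^2*y*z^2 + x^3*z - x*y^2*z + 4*x^2*y + y^3 + y*z^2 - 2*x*z - 3*y
trace(a b^-1 a^-1 b^2 a^2) = trace(b^2 a^3 b^-1) trace(a) - trace(b^2 a^3 b^-1 a) = -x^3*y^2*z + x^4*y + x^2*y^3 + x^2*y*z^2 + x*y^2*z - 5*x^2*y - y^3 - y*z^2 + x*z + 3*y
trace(b^2 a b a b) = trace(b) trace(a b a b^2) - trace(a b a b)  (reduce the b square) = y^2*z^2 - x*y*z - y^2 - z^2 + 2
trace(a b a b a b) = trace(a b a b) trace(a b) - trace(b a)  (split on a) = z^3 - 3*z
trace(a b a b a) = trace(a) trace(b a b a) - trace(b a b)  (reduce the a square) = x*z^2 - y*z - x
trace(b^2 a b a b a) = trace(b) trace(a b a b a b) - trace(a b a b a)  (reduce the b square) = y*z^3 - x*z^2 - 2*y*z + x
trace(a^-1 b^2 a b a b) = trace(b^2 a b a b) trace(a) - trace(b^2 a b a b a)  (eliminate a^-1) = x*y^2*z^2 - x^2*y*z - y*z^3 - x*y^2 + 2*y*z + x
trace(a b^-1 a^-1 b^2 a b) = trace(a^-1 b^2 a b a) trace(b) - trace(a^-1 b^2 a b a b)  (eliminate b^-1) = -x*y^2*z^2 + x^2*y*z + y^3*z + y*z^3 - 3*y*z - x
assemble the triple (trace(r) - 2; trace(r a) - x; trace(r b) - y)

-x^2*y^2*z + x^3*y + x*y^3 + x*y*z^2 - 4*x*y + z - 2; -x^3*y^2*z + x^4*y + x^2*y^3 + x^2*y*z^2 + x*y^2*z - 5*x^2*y - y^3 - y*z^2 + x*z - x + 3*y; -x*y^2*z^2 + x^2*y*z + y^3*z + y*z^3 - 3*y*z - x - y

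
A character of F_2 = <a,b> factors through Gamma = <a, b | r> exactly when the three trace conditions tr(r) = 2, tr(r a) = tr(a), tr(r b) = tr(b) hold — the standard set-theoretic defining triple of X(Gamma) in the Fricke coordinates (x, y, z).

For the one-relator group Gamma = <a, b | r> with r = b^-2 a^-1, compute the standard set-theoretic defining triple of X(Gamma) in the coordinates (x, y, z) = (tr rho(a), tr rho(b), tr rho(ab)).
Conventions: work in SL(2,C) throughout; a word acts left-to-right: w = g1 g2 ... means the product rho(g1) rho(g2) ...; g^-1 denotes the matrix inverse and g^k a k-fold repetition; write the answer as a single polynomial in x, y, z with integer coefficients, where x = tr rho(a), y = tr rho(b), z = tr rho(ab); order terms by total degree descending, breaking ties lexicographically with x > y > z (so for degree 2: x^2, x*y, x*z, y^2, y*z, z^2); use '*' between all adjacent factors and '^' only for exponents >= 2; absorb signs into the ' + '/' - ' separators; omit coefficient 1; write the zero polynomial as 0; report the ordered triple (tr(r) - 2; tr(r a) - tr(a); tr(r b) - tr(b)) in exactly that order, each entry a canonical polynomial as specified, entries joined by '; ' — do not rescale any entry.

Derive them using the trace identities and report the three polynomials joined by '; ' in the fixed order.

y*z - x - 2; y^2 - x - 2; -y + z

trace(b^-1) = trace(b) = y
reduce: trace(b^-2) = trace(b^-1)*trace(b) - trace(1)  (eliminate b^-1) = y^2 - 2
so trace(a b^-1) = trace(a)*trace(b) - trace(a b)  (eliminate b^-1) = x*y - z
reduce: trace(b^-2 a) = trace(a b^-1)*trace(b) - trace(a)  (eliminate b^-1) = x*y^2 - y*z - x
so trace(b^-2 a^-1) = trace(b^-2)*trace(a) - trace(b^-2 a)  (eliminate a^-1) = y*z - x
assemble the triple (trace(r) - 2; trace(r a) - x; trace(r b) - y)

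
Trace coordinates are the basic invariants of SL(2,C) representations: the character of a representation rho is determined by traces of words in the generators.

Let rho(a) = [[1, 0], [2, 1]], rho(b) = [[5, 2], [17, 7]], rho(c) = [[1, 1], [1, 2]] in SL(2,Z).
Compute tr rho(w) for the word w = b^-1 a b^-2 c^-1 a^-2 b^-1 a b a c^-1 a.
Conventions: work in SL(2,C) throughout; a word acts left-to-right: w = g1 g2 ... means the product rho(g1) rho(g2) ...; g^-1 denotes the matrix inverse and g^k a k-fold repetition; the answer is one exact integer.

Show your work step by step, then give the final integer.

rho(b^-1) = [[7, -2], [-17, 5]]
... * rho(a) = [[1, 0], [2, 1]]  ->  [[3, -2], [-7, 5]]
... * rho(b^-1) = [[7, -2], [-17, 5]]  ->  [[55, -16], [-134, 39]]
... * rho(b^-1) = [[7, -2], [-17, 5]]  ->  [[657, -190], [-1601, 463]]
... * rho(c^-1) = [[2, -1], [-1, 1]]  ->  [[1504, -847], [-3665, 2064]]
... * rho(a^-1) = [[1, 0], [-2, 1]]  ->  [[3198, -847], [-7793, 2064]]
... * rho(a^-1) = [[1, 0], [-2, 1]]  ->  [[4892, -847], [-11921, 2064]]
... * rho(b^-1) = [[7, -2], [-17, 5]]  ->  [[48643, -14019], [-118535, 34162]]
... * rho(a) = [[1, 0], [2, 1]]  ->  [[20605, -14019], [-50211, 34162]]
... * rho(b) = [[5, 2], [17, 7]]  ->  [[-135298, -56923], [329699, 138712]]
... * rho(a) = [[1, 0], [2, 1]]  ->  [[-249144, -56923], [607123, 138712]]
... * rho(c^-1) = [[2, -1], [-1, 1]]  ->  [[-441365, 192221], [1075534, -468411]]
... * rho(a) = [[1, 0], [2, 1]]  ->  [[-56923, 192221], [138712, -468411]]
tr = -56923 + -468411 = -525334

-525334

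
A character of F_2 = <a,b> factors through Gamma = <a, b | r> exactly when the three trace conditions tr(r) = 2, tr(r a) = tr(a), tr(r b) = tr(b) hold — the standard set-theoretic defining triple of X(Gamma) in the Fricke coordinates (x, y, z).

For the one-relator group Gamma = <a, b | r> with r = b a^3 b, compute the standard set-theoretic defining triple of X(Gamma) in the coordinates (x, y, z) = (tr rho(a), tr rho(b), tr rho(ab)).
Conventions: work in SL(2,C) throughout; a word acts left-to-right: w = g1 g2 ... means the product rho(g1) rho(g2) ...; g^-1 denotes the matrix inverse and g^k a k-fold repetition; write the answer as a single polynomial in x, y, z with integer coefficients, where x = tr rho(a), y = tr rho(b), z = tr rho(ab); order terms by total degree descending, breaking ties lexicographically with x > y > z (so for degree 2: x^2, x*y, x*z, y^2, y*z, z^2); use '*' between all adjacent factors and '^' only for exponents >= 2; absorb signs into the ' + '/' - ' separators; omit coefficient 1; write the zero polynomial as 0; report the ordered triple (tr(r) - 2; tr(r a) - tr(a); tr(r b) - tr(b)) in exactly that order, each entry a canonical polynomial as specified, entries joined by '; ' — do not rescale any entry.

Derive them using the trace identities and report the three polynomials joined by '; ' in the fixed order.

trace(b^2 a) = trace(b)*trace(a b) - trace(a) = y*z - x
trace(b^2) = trace(b)*trace(b) - trace(1) = y^2 - 2
trace(b^2 a^2) = trace(a)*trace(b^2 a) - trace(b^2) = x*y*z - x^2 - y^2 + 2
trace(b a^3 b) = trace(a)*trace(b^2 a^2) - trace(b^2 a) = x^2*y*z - x^3 - x*y^2 - y*z + 3*x
trace(b a b a) = trace(b a)*trace(b a) - trace(1) = z^2 - 2
trace(b a b a^2) = trace(a)*trace(b a b a) - trace(b a b) = x*z^2 - y*z - x
trace(b a^3 b a) = trace(a)*trace(b a b a^2) - trace(b a b a) = x^2*z^2 - x*y*z - x^2 - z^2 + 2
trace(b^3 a) = trace(b)*trace(a b^2) - trace(a b) = y^2*z - x*y - z
trace(b^3) = trace(b)*trace(b^2) - trace(b) = y^3 - 3*y
trace(a b^3 a) = trace(a)*trace(b^3 a) - trace(b^3) = x*y^2*z - x^2*y - y^3 - x*z + 3*y
trace(b a^3 b^2) = trace(a)*trace(a b^3 a) - trace(a b^3) = x^2*y^2*z - x^3*y - x*y^3 - x^2*z - y^2*z + 4*x*y + z
assemble the triple (trace(r) - 2; trace(r a) - x; trace(r b) - y)

x^2*y*z - x^3 - x*y^2 - y*z + 3*x - 2; x^2*z^2 - x*y*z - x^2 - z^2 - x + 2; x^2*y^2*z - x^3*y - x*y^3 - x^2*z - y^2*z + 4*x*y - y + z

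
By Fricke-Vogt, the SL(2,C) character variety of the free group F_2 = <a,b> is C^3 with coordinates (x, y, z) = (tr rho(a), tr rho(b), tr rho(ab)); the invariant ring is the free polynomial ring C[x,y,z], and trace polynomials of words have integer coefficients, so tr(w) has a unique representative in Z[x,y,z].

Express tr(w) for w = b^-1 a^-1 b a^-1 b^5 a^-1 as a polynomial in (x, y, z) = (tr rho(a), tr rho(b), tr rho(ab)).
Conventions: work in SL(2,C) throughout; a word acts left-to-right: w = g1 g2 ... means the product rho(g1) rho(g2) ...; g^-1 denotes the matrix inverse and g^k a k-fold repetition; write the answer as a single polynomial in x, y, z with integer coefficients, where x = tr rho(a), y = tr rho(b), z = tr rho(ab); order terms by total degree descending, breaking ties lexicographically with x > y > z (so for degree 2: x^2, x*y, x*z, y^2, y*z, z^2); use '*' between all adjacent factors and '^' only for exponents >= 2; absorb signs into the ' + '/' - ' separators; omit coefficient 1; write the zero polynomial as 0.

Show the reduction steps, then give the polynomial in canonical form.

x^2*y^6*z - x*y^7 - 2*x*y^5*z^2 - 4*x^2*y^4*z + y^6*z + y^4*z^3 + 6*x*y^5 + 7*x*y^3*z^2 + 3*x^2*y^2*z - 6*y^4*z - 3*y^2*z^3 - 10*x*y^3 - 4*x*y*z^2 + 10*y^2*z + z^3 + 4*x*y - 3*z

trace(b^2) = trace(b) trace(b) - trace(1) = y^2 - 2
trace(b^3) = trace(b) trace(b^2) - trace(b) = y^3 - 3*y
trace(b^4) = trace(b) trace(b^3) - trace(b^2) = y^4 - 4*y^2 + 2
trace(b^5) = trace(b) trace(b^4) - trace(b^3) = y^5 - 5*y^3 + 5*y
trace(a b^2) = trace(b) trace(a b) - trace(a) = y*z - x
trace(b^2 a b) = trace(b) trace(a b^2) - trace(a b) = y^2*z - x*y - z
trace(b^2 a b^2) = trace(b) trace(b^2 a b) - trace(b^2 a) = y^3*z - x*y^2 - 2*y*z + x
trace(b^5 a) = trace(b) trace(b^2 a b^2) - trace(b^2 a b) = y^4*z - x*y^3 - 3*y^2*z + 2*x*y + z
trace(b^4 a^-1 b) = trace(b^5) trace(a) - trace(b^5 a) = x*y^5 - y^4*z - 4*x*y^3 + 3*y^2*z + 3*x*y - z
trace(a b a b) = trace(a b) trace(a b) - trace(1)   [split at repeated a] = z^2 - 2
trace(a b a) = trace(a) trace(b a) - trace(b) = x*z - y
trace(b a b a b) = trace(b) trace(a b a b) - trace(a b a) = y*z^2 - x*z - y
trace(b a b a b^2) = trace(b) trace(b a b a b) - trace(b a b a) = y^2*z^2 - x*y*z - y^2 - z^2 + 2
trace(b a b^4 a) = trace(b) trace(b a b a b^2) - trace(b a b a b) = y^3*z^2 - x*y^2*z - y^3 - 2*y*z^2 + x*z + 3*y
trace(b^4 a^-1 b a) = trace(b a b^4) trace(a) - trace(b a b^4 a) = x*y^4*z - x^2*y^3 - y^3*z^2 - 2*x*y^2*z + 2*x^2*y + y^3 + 2*y*z^2 - 3*y
trace(a^-1 b a^-1 b^4) = trace(b^4 a^-1 b) trace(a) - trace(b^4 a^-1 b a) = x^2*y^5 - 2*x*y^4*z - 3*x^2*y^3 + y^3*z^2 + 5*x*y^2*z + x^2*y - y^3 - 2*y*z^2 - x*z + 3*y
trace(b^6) = trace(b) trace(b^5) - trace(b^4) = y^6 - 6*y^4 + 9*y^2 - 2
trace(b^6 a) = trace(b) trace(b^2 a b^3) - trace(b^2 a b^2) = y^5*z - x*y^4 - 4*y^3*z + 3*x*y^2 + 3*y*z - x
trace(b a^-1 b^5) = trace(b^6) trace(a) - trace(b^6 a) = x*y^6 - y^5*z - 5*x*y^4 + 4*y^3*z + 6*x*y^2 - 3*y*z - x
trace(b^5 a b^2) = trace(b) trace(b a b^5) - trace(b a b^4) = y^6*z - x*y^5 - 5*y^4*z + 4*x*y^3 + 6*y^2*z - 3*x*y - z
trace(a^2) = trace(a) trace(a) - trace(1) = x^2 - 2
trace(a b^2 a) = trace(b) trace(a^2 b) - trace(a^2) = x*y*z - x^2 - y^2 + 2
trace(a b^2 a b^2) = trace(b) trace(a b^2 a b) - trace(a b^2 a) = y^2*z^2 - 2*x*y*z + x^2 - 2
trace(b a b^2 a b^2) = trace(b) trace(a b^2 a b^2) - trace(a b^2 a b) = y^3*z^2 - 2*x*y^2*z + x^2*y - y*z^2 + x*z - y
trace(b a b^2 a b^3) = trace(b) trace(b a b^2 a b^2) - trace(b a b^2 a b) = y^4*z^2 - 2*x*y^3*z + x^2*y^2 - 2*y^2*z^2 + 3*x*y*z - x^2 - y^2 + 2
trace(b^5 a b^2 a) = trace(b) trace(b a b^2 a b^3) - trace(b a b^2 a b^2) = y^5*z^2 - 2*x*y^4*z + x^2*y^3 - 3*y^3*z^2 + 5*x*y^2*z - 2*x^2*y - y^3 + y*z^2 - x*z + 3*y
trace(b a^-1 b^5 a b) = trace(b^5 a b^2) trace(a) - trace(b^5 a b^2 a) = x*y^6*z - x^2*y^5 - y^5*z^2 - 3*x*y^4*z + 3*x^2*y^3 + 3*y^3*z^2 + x*y^2*z - x^2*y + y^3 - y*z^2 - 3*y
trace(b^2 a b a b^3) = trace(b) trace(a b a b^4) - trace(a b a b^3) = y^4*z^2 - x*y^3*z - y^4 - 3*y^2*z^2 + 2*x*y*z + 4*y^2 + z^2 - 2
trace(b^5 a b a b) = trace(b) trace(b^2 a b a b^3) - trace(b^2 a b a b^2) = y^5*z^2 - x*y^4*z - y^5 - 4*y^3*z^2 + 3*x*y^2*z + 5*y^3 + 3*y*z^2 - x*z - 5*y
trace(a b a b a b) = trace(a b) trace(a b a b) - trace(a^-1 b^-1)   [split at repeated a] = z^3 - 3*z
trace(a b a b a) = trace(a) trace(b a b a) - trace(b a b) = x*z^2 - y*z - x
trace(a b a b a b^2) = trace(b) trace(a b a b a b) - trace(a b a b a) = y*z^3 - x*z^2 - 2*y*z + x
trace(b^2 a b a b a b) = trace(b) trace(a b a b a b^2) - trace(a b a b a b) = y^2*z^3 - x*y*z^2 - 2*y^2*z - z^3 + x*y + 3*z
trace(b^3 a b a b a b) = trace(b) trace(b^2 a b a b a b) - trace(b^2 a b a b a) = y^3*z^3 - x*y^2*z^2 - 2*y^3*z - 2*y*z^3 + x*y^2 + x*z^2 + 5*y*z - x
trace(b^5 a b a b a) = trace(b) trace(b^3 a b a b a b) - trace(b^3 a b a b a) = y^4*z^3 - x*y^3*z^2 - 2*y^4*z - 3*y^2*z^3 + x*y^3 + 2*x*y*z^2 + 7*y^2*z + z^3 - 2*x*y - 3*z
trace(b a^-1 b^5 a b a) = trace(b^5 a b a b) trace(a) - trace(b^5 a b a b a) = x*y^5*z^2 - x^2*y^4*z - y^4*z^3 - x*y^5 - 3*x*y^3*z^2 + 3*x^2*y^2*z + 2*y^4*z + 3*y^2*z^3 + 4*x*y^3 + x*y*z^2 - x^2*z - 7*y^2*z - z^3 - 3*x*y + 3*z
trace(a^-1 b a^-1 b^5 a b) = trace(b a^-1 b^5 a b) trace(a) - trace(b a^-1 b^5 a b a) = x^2*y^6*z - x^3*y^5 - 2*x*y^5*z^2 - 2*x^2*y^4*z + y^4*z^3 + 3*x^3*y^3 + x*y^5 + 6*x*y^3*z^2 - 2*x^2*y^2*z - 2*y^4*z - 3*y^2*z^3 - x^3*y - 3*x*y^3 - 2*x*y*z^2 + x^2*z + 7*y^2*z + z^3 - 3*z
trace(b^-1 a^-1 b a^-1 b^5 a) = trace(a^-1 b a^-1 b^5 a) trace(b) - trace(a^-1 b a^-1 b^5 a b) = -x^2*y^6*z + x^3*y^5 + x*y^7 + 2*x*y^5*z^2 + 2*x^2*y^4*z - y^6*z - y^4*z^3 - 3*x^3*y^3 - 6*x*y^5 - 6*x*y^3*z^2 + 2*x^2*y^2*z + 6*y^4*z + 3*y^2*z^3 + x^3*y + 9*x*y^3 + 2*x*y*z^2 - x^2*z - 10*y^2*z - z^3 - x*y + 3*z
trace(b^-1 a^-1 b a^-1 b^5 a^-1) = trace(b^-1 a^-1 b a^-1 b^5) trace(a) - trace(b^-1 a^-1 b a^-1 b^5 a) = x^2*y^6*z - x*y^7 - 2*x*y^5*z^2 - 4*x^2*y^4*z + y^6*z + y^4*z^3 + 6*x*y^5 + 7*x*y^3*z^2 + 3*x^2*y^2*z - 6*y^4*z - 3*y^2*z^3 - 10*x*y^3 - 4*x*y*z^2 + 10*y^2*z + z^3 + 4*x*y - 3*z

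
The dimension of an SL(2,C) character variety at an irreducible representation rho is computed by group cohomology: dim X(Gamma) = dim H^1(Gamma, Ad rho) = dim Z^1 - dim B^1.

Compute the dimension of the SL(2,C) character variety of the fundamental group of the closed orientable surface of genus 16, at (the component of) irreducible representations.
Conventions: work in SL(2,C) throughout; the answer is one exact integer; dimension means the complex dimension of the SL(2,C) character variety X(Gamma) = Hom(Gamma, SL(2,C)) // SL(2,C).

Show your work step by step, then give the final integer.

90

The genus-16 surface group: 2g = 32 generators, one relator prod [a_i, b_i].
Before the relator condition, cocycle space has dim 3*32 = 96.
H^2 = coker(d_2) is dual to H^0 = 0 at irreducible rho (Poincare duality), so d_2 is onto: dim Z^1 = 93.
As always at irreducible rho, dim B^1 = 3.
dim H^1 = 93 - 3 = 90 = dim X.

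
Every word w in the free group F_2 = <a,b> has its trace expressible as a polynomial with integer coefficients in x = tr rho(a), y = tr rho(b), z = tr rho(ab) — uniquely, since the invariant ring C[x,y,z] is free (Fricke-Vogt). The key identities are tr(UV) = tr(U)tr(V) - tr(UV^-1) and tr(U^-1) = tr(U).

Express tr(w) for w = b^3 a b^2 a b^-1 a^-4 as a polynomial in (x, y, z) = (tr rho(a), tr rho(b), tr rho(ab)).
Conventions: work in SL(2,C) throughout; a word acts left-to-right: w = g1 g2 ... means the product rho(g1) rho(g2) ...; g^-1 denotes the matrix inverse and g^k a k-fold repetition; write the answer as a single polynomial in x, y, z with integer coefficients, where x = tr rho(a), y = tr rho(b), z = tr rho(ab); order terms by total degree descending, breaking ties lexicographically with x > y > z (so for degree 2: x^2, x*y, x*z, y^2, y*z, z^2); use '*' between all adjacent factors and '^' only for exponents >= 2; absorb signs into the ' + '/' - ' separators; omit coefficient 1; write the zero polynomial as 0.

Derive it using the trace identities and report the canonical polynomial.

-x^4*y^4*z^2 + 2*x^5*y^3*z + x^3*y^5*z + x^3*y^3*z^3 - x^6*y^2 - x^4*y^4 + 2*x^2*y^4*z^2 - 2*x^5*y*z - 8*x^3*y^3*z - x^3*y*z^3 - 2*x*y^5*z - 2*x*y^3*z^3 + x^6 + 6*x^4*y^2 + x^4*z^2 + 2*x^2*y^4 - x^2*y^2*z^2 + 8*x^3*y*z + 8*x*y^3*z + 2*x*y*z^3 - 6*x^4 - 8*x^2*y^2 - 2*x^2*z^2 + y^2*z^2 - 6*x*y*z + 9*x^2 - 2

tr(b a b) = tr(b) tr(a b) - tr(a)   [square of b] = y*z - x
tr(b a b^2) = tr(b) tr(b a b) - tr(b a)   [square of b] = y^2*z - x*y - z
tr(b^3 a b) = tr(b) tr(b a b^2) - tr(b a b)   [square of b] = y^3*z - x*y^2 - 2*y*z + x
and tr(b^3 a b^2) = tr(b) tr(b^3 a b) - tr(b^3 a)   [square of b] = y^4*z - x*y^3 - 3*y^2*z + 2*x*y + z
next, tr(a b a b) = tr(b a) tr(b a) - tr(1)   [split at a repeated b] = z^2 - 2
tr(a b a) = tr(a) tr(b a) - tr(b)   [square of a] = x*z - y
next, tr(a b^2 a b) = tr(b) tr(a b a b) - tr(a b a)   [square of b] = y*z^2 - x*z - y
tr(a^2) = tr(a) tr(a) - tr(1)   [square of a] = x^2 - 2
and tr(a b^2 a) = tr(b) tr(a^2 b) - tr(a^2)   [square of b] = x*y*z - x^2 - y^2 + 2
and tr(a b^2 a b^2) = tr(b) tr(a b^2 a b) - tr(a b^2 a)   [square of b] = y^2*z^2 - 2*x*y*z + x^2 - 2
next, tr(b^3 a b^2 a) = tr(b) tr(a b^2 a b^2) - tr(a b^2 a b)   [square of b] = y^3*z^2 - 2*x*y^2*z + x^2*y - y*z^2 + x*z - y
and tr(a^-1 b^3 a b^2) = tr(b^3 a b^2) tr(a) - tr(b^3 a b^2 a)   [inverse elimination on a] = x*y^4*z - x^2*y^3 - y^3*z^2 - x*y^2*z + x^2*y + y*z^2 + y
tr(a^-2 b^3 a b^2) = tr(a^-1 b^3 a b^2) tr(a) - tr(a^-1 b^3 a b^2 a)   [inverse elimination on a] = x^2*y^4*z - x^3*y^3 - x*y^3*z^2 - x^2*y^2*z - y^4*z + x^3*y + x*y^3 + x*y*z^2 + 3*y^2*z - x*y - z
next, tr(b^3 a b^2 a b) = tr(b) tr(a b^2 a b^3) - tr(a b^2 a b^2)   [square of b] = y^4*z^2 - 2*x*y^3*z + x^2*y^2 - 2*y^2*z^2 + 3*x*y*z - x^2 - y^2 + 2
tr(a b a b a b) = tr(a b a b) tr(a b) - tr(b a)   [split at a repeated a] = z^3 - 3*z
tr(a b a b a) = tr(a) tr(b a b a) - tr(b a b)   [square of a] = x*z^2 - y*z - x
next, tr(a b^2 a b a b) = tr(b) tr(a b a b a b) - tr(a b a b a)   [square of b] = y*z^3 - x*z^2 - 2*y*z + x
next, tr(a b^2 a b a) = tr(a) tr(b^2 a b a) - tr(b^2 a b)   [square of a] = x*y*z^2 - x^2*z - y^2*z + z
and tr(a b^2 a b a b^2) = tr(b) tr(a b^2 a b a b) - tr(a b^2 a b a)   [square of b] = y^2*z^3 - 2*x*y*z^2 + x^2*z - y^2*z + x*y - z
tr(b^3 a b^2 a b a) = tr(b) tr(a b^2 a b a b^2) - tr(a b^2 a b a b)   [square of b] = y^3*z^3 - 2*x*y^2*z^2 + x^2*y*z - y^3*z - y*z^3 + x*y^2 + x*z^2 + y*z - x
tr(a^-1 b^3 a b^2 a b) = tr(b^3 a b^2 a b) tr(a) - tr(b^3 a b^2 a b a)   [inverse elimination on a] = x*y^4*z^2 - 2*x^2*y^3*z - y^3*z^3 + x^3*y^2 + 2*x^2*y*z + y^3*z + y*z^3 - x^3 - 2*x*y^2 - x*z^2 - y*z + 3*x
and tr(b^3 a b^2 a b a^-2) = tr(a^-1 b^3 a b^2 a b) tr(a) - tr(a^-1 b^3 a b^2 a b a)   [inverse elimination on a] = x^2*y^4*z^2 - 2*x^3*y^3*z - x*y^3*z^3 + x^4*y^2 - y^4*z^2 + 2*x^3*y*z + 3*x*y^3*z + x*y*z^3 - x^4 - 3*x^2*y^2 - x^2*z^2 + 2*y^2*z^2 - 4*x*y*z + 4*x^2 + y^2 - 2
tr(a^-3 b^3 a b^2 a b) = tr(b^3 a b^2 a b a^-2) tr(a) - tr(b^3 a b^2 a b a^-1)   [inverse elimination on a] = x^3*y^4*z^2 - 2*x^4*y^3*z - x^2*y^3*z^3 + x^5*y^2 - 2*x*y^4*z^2 + 2*x^4*y*z + 5*x^2*y^3*z + x^2*y*z^3 + y^3*z^3 - x^5 - 4*x^3*y^2 - x^3*z^2 + 2*x*y^2*z^2 - 6*x^2*y*z - y^3*z - y*z^3 + 5*x^3 + 3*x*y^2 + x*z^2 + y*z - 5*x
tr(a^-3 b^3 a b^2 a b^-1) = tr(a^-3 b^3 a b^2 a) tr(b) - tr(a^-3 b^3 a b^2 a b)   [inverse elimination on b] = -x^3*y^4*z^2 + 2*x^4*y^3*z + x^2*y^5*z + x^2*y^3*z^3 - x^5*y^2 - x^3*y^4 + x*y^4*z^2 - 2*x^4*y*z - 6*x^2*y^3*z - x^2*y*z^3 - y^5*z - y^3*z^3 + x^5 + 5*x^3*y^2 + x^3*z^2 + x*y^4 - x*y^2*z^2 + 6*x^2*y*z + 4*y^3*z + y*z^3 - 5*x^3 - 4*x*y^2 - x*z^2 - 2*y*z + 5*x
tr(a b^2 a^2 b) = tr(a) tr(b a b^2 a) - tr(b a b^2)   [square of a] = x*y*z^2 - x^2*z - y^2*z + z
next, tr(a b^2 a^2) = tr(a) tr(a b^2 a) - tr(a b^2)   [square of a] = x^2*y*z - x^3 - x*y^2 - y*z + 3*x
and tr(b a b^2 a^2 b) = tr(b) tr(a b^2 a^2 b) - tr(a b^2 a^2)   [square of b] = x*y^2*z^2 - 2*x^2*y*z - y^3*z + x^3 + x*y^2 + 2*y*z - 3*x
next, tr(a b^3 a b^2 a) = tr(b) tr(b a b^2 a^2 b) - tr(b a b^2 a^2)   [square of b] = x*y^3*z^2 - 2*x^2*y^2*z - y^4*z + x^3*y + x*y^3 - x*y*z^2 + x^2*z + 3*y^2*z - 3*x*y - z
and tr(b^3 a b^2 a b^-1 a) = tr(a b^3 a b^2 a) tr(b) - tr(a b^3 a b^2 a b)   [inverse elimination on b] = x*y^4*z^2 - 2*x^2*y^3*z - y^5*z - y^3*z^3 + x^3*y^2 + x*y^4 + x*y^2*z^2 + 4*y^3*z + y*z^3 - 4*x*y^2 - x*z^2 - 2*y*z + x
next, tr(b^3 a b^2 a b^-1 a^-1) = tr(b^3 a b^2 a b^-1) tr(a) - tr(b^3 a b^2 a b^-1 a)   [inverse elimination on a] = -x*y^4*z^2 + 2*x^2*y^3*z + y^5*z + y^3*z^3 - x^3*y^2 - x*y^4 - 2*x^2*y*z - 4*y^3*z - y*z^3 + x^3 + 4*x*y^2 + x*z^2 + 2*y*z - 3*x
tr(a^-2 b^3 a b^2 a b^-1) = tr(b^3 a b^2 a b^-1 a^-1) tr(a) - tr(b^3 a b^2 a b^-1)   [inverse elimination on a] = -x^2*y^4*z^2 + 2*x^3*y^3*z + x*y^5*z + x*y^3*z^3 - x^4*y^2 - x^2*y^4 - 2*x^3*y*z - 4*x*y^3*z - x*y*z^3 + x^4 + 4*x^2*y^2 + x^2*z^2 - y^2*z^2 + 4*x*y*z - 4*x^2 + 2
tr(b^3 a b^2 a b^-1 a^-4) = tr(a^-3 b^3 a b^2 a b^-1) tr(a) - tr(a^-3 b^3 a b^2 a b^-1 a)   [inverse elimination on a] = -x^4*y^4*z^2 + 2*x^5*y^3*z + x^3*y^5*z + x^3*y^3*z^3 - x^6*y^2 - x^4*y^4 + 2*x^2*y^4*z^2 - 2*x^5*y*z - 8*x^3*y^3*z - x^3*y*z^3 - 2*x*y^5*z - 2*x*y^3*z^3 + x^6 + 6*x^4*y^2 + x^4*z^2 + 2*x^2*y^4 - x^2*y^2*z^2 + 8*x^3*y*z + 8*x*y^3*z + 2*x*y*z^3 - 6*x^4 - 8*x^2*y^2 - 2*x^2*z^2 + y^2*z^2 - 6*x*y*z + 9*x^2 - 2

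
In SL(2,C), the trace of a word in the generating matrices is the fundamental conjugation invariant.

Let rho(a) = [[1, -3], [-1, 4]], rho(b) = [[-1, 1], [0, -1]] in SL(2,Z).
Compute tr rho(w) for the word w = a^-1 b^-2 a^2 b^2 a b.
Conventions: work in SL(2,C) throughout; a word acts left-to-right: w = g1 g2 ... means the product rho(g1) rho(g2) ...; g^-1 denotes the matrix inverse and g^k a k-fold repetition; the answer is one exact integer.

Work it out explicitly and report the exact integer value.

rho(a^-1) = [[4, 3], [1, 1]]
... * rho(b^-1) = [[-1, -1], [0, -1]]  ->  [[-4, -7], [-1, -2]]
... * rho(b^-1) = [[-1, -1], [0, -1]]  ->  [[4, 11], [1, 3]]
... * rho(a) = [[1, -3], [-1, 4]]  ->  [[-7, 32], [-2, 9]]
... * rho(a) = [[1, -3], [-1, 4]]  ->  [[-39, 149], [-11, 42]]
... * rho(b) = [[-1, 1], [0, -1]]  ->  [[39, -188], [11, -53]]
... * rho(b) = [[-1, 1], [0, -1]]  ->  [[-39, 227], [-11, 64]]
... * rho(a) = [[1, -3], [-1, 4]]  ->  [[-266, 1025], [-75, 289]]
... * rho(b) = [[-1, 1], [0, -1]]  ->  [[266, -1291], [75, -364]]
tr = 266 + -364 = -98

-98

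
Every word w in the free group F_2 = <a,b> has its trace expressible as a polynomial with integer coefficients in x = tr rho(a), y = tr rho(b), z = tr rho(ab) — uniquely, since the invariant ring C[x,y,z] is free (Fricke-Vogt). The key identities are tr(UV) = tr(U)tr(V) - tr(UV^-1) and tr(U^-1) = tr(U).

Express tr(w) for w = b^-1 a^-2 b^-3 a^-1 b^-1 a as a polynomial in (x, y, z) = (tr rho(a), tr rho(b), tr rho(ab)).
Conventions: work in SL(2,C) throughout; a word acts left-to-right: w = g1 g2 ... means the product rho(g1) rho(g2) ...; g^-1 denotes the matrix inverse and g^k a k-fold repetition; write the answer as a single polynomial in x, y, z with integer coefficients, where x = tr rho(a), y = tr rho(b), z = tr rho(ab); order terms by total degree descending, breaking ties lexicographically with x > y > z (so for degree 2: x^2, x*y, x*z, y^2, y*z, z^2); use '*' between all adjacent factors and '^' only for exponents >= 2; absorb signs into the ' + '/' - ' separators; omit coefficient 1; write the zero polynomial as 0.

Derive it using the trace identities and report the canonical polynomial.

x^2*y^3*z^2 - 2*x^3*y^2*z - x*y^4*z - x*y^2*z^3 + x^4*y + x^2*y^3 + y^3*z^2 + x^3*z + 4*x*y^2*z + x*z^3 - 4*x^2*y - y^3 - 2*y*z^2 - 3*x*z + 3*y

apply: trace(a^-1) = trace(a) = x
trace(a^-1 b) = trace(b)*trace(a) - trace(b a) = x*y - z
apply: trace(b^-1 a^-1) = trace(a^-1)*trace(b) - trace(a^-1 b) = z
apply: trace(b^-1 a^-2) = trace(b^-1 a^-1)*trace(a) - trace(b^-1) = x*z - y
apply: trace(a^-2) = trace(a^-1)*trace(a) - trace(1) = x^2 - 2
apply: trace(a^-2 b^-2) = trace(b^-1 a^-2)*trace(b) - trace(b^-1 a^-2 b) = x*y*z - x^2 - y^2 + 2
trace(b^-1 a^-2 b^-2) = trace(a^-2 b^-2)*trace(b) - trace(a^-2 b^-1) = x*y^2*z - x^2*y - y^3 - x*z + 3*y
trace(b a b) = trace(b)*trace(a b) - trace(a) = y*z - x
use: trace(b a b a) = trace(a b)*trace(a b) - trace(1)   [split at repeated a] = z^2 - 2
trace(a^-1 b a b) = trace(b a b)*trace(a) - trace(b a b a) = x*y*z - x^2 - z^2 + 2
trace(a b^-1 a^-1 b) = trace(a^-1 b a)*trace(b) - trace(a^-1 b a b) = -x*y*z + x^2 + y^2 + z^2 - 2
apply: trace(b^-1 a b^-1 a^-1) = trace(a b^-1 a^-1)*trace(b) - trace(a b^-1 a^-1 b) = x*y*z - x^2 - z^2 + 2
trace(b^-1 a b^-1) = trace(b^-1 a)*trace(b) - trace(b^-1 a b) = x*y^2 - y*z - x
trace(a b^-1 a^-2 b^-1) = trace(b^-1 a b^-1 a^-1)*trace(a) - trace(b^-1 a b^-1) = x^2*y*z - x^3 - x*y^2 - x*z^2 + y*z + 3*x
apply: trace(a b a b^-1) = trace(a b a)*trace(b) - trace(a b a b) = x*y*z - y^2 - z^2 + 2
apply: trace(b^-1 a b a b^-1) = trace(a b a b^-1)*trace(b) - trace(a b a) = x*y^2*z - y^3 - y*z^2 - x*z + 3*y
use: trace(a b a^2) = trace(a)*trace(a b a) - trace(a b) = x^2*z - x*y - z
trace(a b a^2 b) = trace(a)*trace(b a b a) - trace(b a b) = x*z^2 - y*z - x
trace(a b^-1 a b a) = trace(a b a^2)*trace(b) - trace(a b a^2 b) = x^2*y*z - x*y^2 - x*z^2 + x
use: trace(a b a b a b) = trace(a b a b)*trace(a b) - trace(b a)   [split at repeated a] = z^3 - 3*z
trace(a b^-1 a b a b) = trace(a b a b a)*trace(b) - trace(a b a b a b) = x*y*z^2 - y^2*z - z^3 - x*y + 3*z
trace(b^-1 a b a b^-1 a) = trace(a b^-1 a b a)*trace(b) - trace(a b^-1 a b a b) = x^2*y^2*z - x*y^3 - 2*x*y*z^2 + y^2*z + z^3 + 2*x*y - 3*z
use: trace(a b a b^-1 a^-1 b^-1) = trace(b^-1 a b a b^-1)*trace(a) - trace(b^-1 a b a b^-1 a) = x*y*z^2 - x^2*z - y^2*z - z^3 + x*y + 3*z
trace(a^-1 b^-2 a b a b^-1) = trace(a b a b^-1 a^-1 b^-1)*trace(b) - trace(a b a b^-1 a^-1) = x*y^2*z^2 - x^2*y*z - y^3*z - y*z^3 + x*y^2 + 3*y*z - x
use: trace(b^-2 a b a b^-1) = trace(b^-2 a b a)*trace(b) - trace(b^-2 a b a b) = x*y^3*z - y^4 - y^2*z^2 - 2*x*y*z + 4*y^2 + z^2 - 2
trace(b a b^-1 a^-2 b^-2 a) = trace(a^-1 b^-2 a b a b^-1)*trace(a) - trace(a^-1 b^-2 a b a b^-1 a) = x^2*y^2*z^2 - x^3*y*z - 2*x*y^3*z - x*y*z^3 + x^2*y^2 + y^4 + y^2*z^2 + 5*x*y*z - x^2 - 4*y^2 - z^2 + 2
trace(a b^-1 a^-2 b^-2 a^-1 b) = trace(b a b^-1 a^-2 b^-2)*trace(a) - trace(b a b^-1 a^-2 b^-2 a) = -x^2*y^2*z^2 + 2*x^3*y*z + 2*x*y^3*z + x*y*z^3 - x^4 - 2*x^2*y^2 - x^2*z^2 - y^4 - y^2*z^2 - 4*x*y*z + 4*x^2 + 4*y^2 + z^2 - 2
apply: trace(a^-1 b^-1 a b^-1 a^-2 b^-2) = trace(a b^-1 a^-2 b^-2 a^-1)*trace(b) - trace(a b^-1 a^-2 b^-2 a^-1 b) = x^2*y^2*z^2 - 2*x^3*y*z - x*y^3*z - x*y*z^3 + x^4 + x^2*y^2 + x^2*z^2 + y^2*z^2 + 3*x*y*z - 4*x^2 - y^2 - z^2 + 2
trace(a^-1 b^-1 a b^-1 a^-2) = trace(b^-1 a b^-1 a^-2)*trace(a) - trace(b^-1 a b^-1 a^-1) = x^3*y*z - x^4 - x^2*y^2 - x^2*z^2 + 4*x^2 + z^2 - 2
trace(b a b a b) = trace(b)*trace(a b a b) - trace(a b a) = y*z^2 - x*z - y
use: trace(a b a^-1 b a b) = trace(b a b a b)*trace(a) - trace(b a b a b a) = x*y*z^2 - x^2*z - z^3 - x*y + 3*z
trace(b a^-1 b a b^-1 a) = trace(a b a^-1 b a)*trace(b) - trace(a b a^-1 b a b) = x^2*y^2*z - x^3*y - x*y^3 - 2*x*y*z^2 + x^2*z + y^2*z + z^3 + 4*x*y - 3*z
trace(b a^-1 b a b^-1 a^-1) = trace(b a^-1 b a b^-1)*trace(a) - trace(b a^-1 b a b^-1 a) = -x^2*y^2*z + x^3*y + x*y^3 + 2*x*y*z^2 - x^2*z - y^2*z - z^3 - 3*x*y + 3*z
apply: trace(a b^-1 a^-2 b a^-1 b) = trace(b a^-1 b a b^-1 a^-1)*trace(a) - trace(b a^-1 b a b^-1) = -x^3*y^2*z + x^4*y + x^2*y^3 + 2*x^2*y*z^2 - x^3*z - x*y^2*z - x*z^3 - 3*x^2*y + 3*x*z - y
use: trace(a^-1 b^-1 a b^-1 a^-2 b) = trace(a b^-1 a^-2 b a^-1)*trace(b) - trace(a b^-1 a^-2 b a^-1 b) = x^3*y^2*z - x^4*y - x^2*y^3 - 2*x^2*y*z^2 + x^3*z + x*y^2*z + x*z^3 + 4*x^2*y - 3*x*z - y
use: trace(a^-1 b^-1 a b^-1 a^-2 b^-1) = trace(a^-1 b^-1 a b^-1 a^-2)*trace(b) - trace(a^-1 b^-1 a b^-1 a^-2 b) = x^2*y*z^2 - x^3*z - x*y^2*z - x*z^3 + y*z^2 + 3*x*z - y
trace(b^-1 a^-2 b^-3 a^-1 b^-1 a) = trace(a^-1 b^-1 a b^-1 a^-2 b^-2)*trace(b) - trace(a^-1 b^-1 a b^-1 a^-2 b^-1) = x^2*y^3*z^2 - 2*x^3*y^2*z - x*y^4*z - x*y^2*z^3 + x^4*y + x^2*y^3 + y^3*z^2 + x^3*z + 4*x*y^2*z + x*z^3 - 4*x^2*y - y^3 - 2*y*z^2 - 3*x*z + 3*y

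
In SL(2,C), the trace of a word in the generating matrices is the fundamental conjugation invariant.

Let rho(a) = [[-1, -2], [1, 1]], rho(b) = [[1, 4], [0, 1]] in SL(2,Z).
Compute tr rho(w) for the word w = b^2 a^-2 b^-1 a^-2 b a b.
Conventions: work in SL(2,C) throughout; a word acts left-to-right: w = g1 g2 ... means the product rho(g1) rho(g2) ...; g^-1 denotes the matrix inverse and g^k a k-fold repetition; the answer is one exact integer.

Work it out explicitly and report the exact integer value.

rho(b) = [[1, 4], [0, 1]]
... * rho(b) = [[1, 4], [0, 1]]  ->  [[1, 8], [0, 1]]
... * rho(a^-1) = [[1, 2], [-1, -1]]  ->  [[-7, -6], [-1, -1]]
... * rho(a^-1) = [[1, 2], [-1, -1]]  ->  [[-1, -8], [0, -1]]
... * rho(b^-1) = [[1, -4], [0, 1]]  ->  [[-1, -4], [0, -1]]
... * rho(a^-1) = [[1, 2], [-1, -1]]  ->  [[3, 2], [1, 1]]
... * rho(a^-1) = [[1, 2], [-1, -1]]  ->  [[1, 4], [0, 1]]
... * rho(b) = [[1, 4], [0, 1]]  ->  [[1, 8], [0, 1]]
... * rho(a) = [[-1, -2], [1, 1]]  ->  [[7, 6], [1, 1]]
... * rho(b) = [[1, 4], [0, 1]]  ->  [[7, 34], [1, 5]]
tr = 7 + 5 = 12

12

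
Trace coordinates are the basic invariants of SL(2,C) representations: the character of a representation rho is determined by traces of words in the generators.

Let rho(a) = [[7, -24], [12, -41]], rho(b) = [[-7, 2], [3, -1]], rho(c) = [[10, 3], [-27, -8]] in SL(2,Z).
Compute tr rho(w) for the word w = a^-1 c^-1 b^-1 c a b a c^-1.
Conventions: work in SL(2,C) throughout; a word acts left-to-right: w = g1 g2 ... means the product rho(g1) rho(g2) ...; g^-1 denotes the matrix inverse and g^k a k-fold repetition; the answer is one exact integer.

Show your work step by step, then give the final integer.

rho(a^-1) = [[-41, 24], [-12, 7]]
... * rho(c^-1) = [[-8, -3], [27, 10]]  ->  [[976, 363], [285, 106]]
... * rho(b^-1) = [[-1, -2], [-3, -7]]  ->  [[-2065, -4493], [-603, -1312]]
... * rho(c) = [[10, 3], [-27, -8]]  ->  [[100661, 29749], [29394, 8687]]
... * rho(a) = [[7, -24], [12, -41]]  ->  [[1061615, -3635573], [310002, -1061623]]
... * rho(b) = [[-7, 2], [3, -1]]  ->  [[-18338024, 5758803], [-5354883, 1681627]]
... * rho(a) = [[7, -24], [12, -41]]  ->  [[-59260532, 204001653], [-17304657, 59570485]]
... * rho(c^-1) = [[-8, -3], [27, 10]]  ->  [[5982128887, 2217798126], [1746840351, 647618821]]
tr = 5982128887 + 647618821 = 6629747708

6629747708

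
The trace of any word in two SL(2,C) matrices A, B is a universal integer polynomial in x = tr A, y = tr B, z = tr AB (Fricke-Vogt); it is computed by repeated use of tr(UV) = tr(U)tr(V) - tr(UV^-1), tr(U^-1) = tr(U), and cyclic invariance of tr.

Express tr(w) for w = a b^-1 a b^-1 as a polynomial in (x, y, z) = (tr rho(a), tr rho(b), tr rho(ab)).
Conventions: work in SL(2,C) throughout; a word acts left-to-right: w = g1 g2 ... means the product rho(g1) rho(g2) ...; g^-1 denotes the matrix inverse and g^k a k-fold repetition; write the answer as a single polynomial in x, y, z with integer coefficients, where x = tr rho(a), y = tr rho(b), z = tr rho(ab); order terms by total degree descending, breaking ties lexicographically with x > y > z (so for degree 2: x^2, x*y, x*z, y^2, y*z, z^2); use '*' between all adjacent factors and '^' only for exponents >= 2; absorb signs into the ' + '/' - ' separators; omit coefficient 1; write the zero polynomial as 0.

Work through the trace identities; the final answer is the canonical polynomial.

trace(a^2) = trace(a)*trace(a) - trace(1)  (reduce the a square) = x^2 - 2
trace(a^2 b) = trace(a)*trace(b a) - trace(b)  (reduce the a square) = x*z - y
reduce: trace(a b^-1 a) = trace(a^2)*trace(b) - trace(a^2 b)  (eliminate b^-1) = x^2*y - x*z - y
so trace(a b a b) = trace(a b)*trace(a b) - trace(1)  (split on a) = z^2 - 2
trace(a b^-1 a b) = trace(a b a)*trace(b) - trace(a b a b)  (eliminate b^-1) = x*y*z - y^2 - z^2 + 2
reduce: trace(a b^-1 a b^-1) = trace(a b^-1 a)*trace(b) - trace(a b^-1 a b)  (eliminate b^-1) = x^2*y^2 - 2*x*y*z + z^2 - 2

x^2*y^2 - 2*x*y*z + z^2 - 2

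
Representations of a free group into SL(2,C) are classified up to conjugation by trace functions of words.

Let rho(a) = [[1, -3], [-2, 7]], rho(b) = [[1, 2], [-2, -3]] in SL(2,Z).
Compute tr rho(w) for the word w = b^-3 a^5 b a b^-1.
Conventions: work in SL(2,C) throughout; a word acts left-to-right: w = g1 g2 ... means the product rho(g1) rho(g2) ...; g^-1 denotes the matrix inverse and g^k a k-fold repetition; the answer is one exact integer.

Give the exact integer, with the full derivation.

2246178

rho(b^-1) = [[-3, -2], [2, 1]]
... * rho(b^-1) = [[-3, -2], [2, 1]]  ->  [[5, 4], [-4, -3]]
... * rho(b^-1) = [[-3, -2], [2, 1]]  ->  [[-7, -6], [6, 5]]
... * rho(a) = [[1, -3], [-2, 7]]  ->  [[5, -21], [-4, 17]]
... * rho(a) = [[1, -3], [-2, 7]]  ->  [[47, -162], [-38, 131]]
... * rho(a) = [[1, -3], [-2, 7]]  ->  [[371, -1275], [-300, 1031]]
... * rho(a) = [[1, -3], [-2, 7]]  ->  [[2921, -10038], [-2362, 8117]]
... * rho(a) = [[1, -3], [-2, 7]]  ->  [[22997, -79029], [-18596, 63905]]
... * rho(b) = [[1, 2], [-2, -3]]  ->  [[181055, 283081], [-146406, -228907]]
... * rho(a) = [[1, -3], [-2, 7]]  ->  [[-385107, 1438402], [311408, -1163131]]
... * rho(b^-1) = [[-3, -2], [2, 1]]  ->  [[4032125, 2208616], [-3260486, -1785947]]
tr = 4032125 + -1785947 = 2246178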